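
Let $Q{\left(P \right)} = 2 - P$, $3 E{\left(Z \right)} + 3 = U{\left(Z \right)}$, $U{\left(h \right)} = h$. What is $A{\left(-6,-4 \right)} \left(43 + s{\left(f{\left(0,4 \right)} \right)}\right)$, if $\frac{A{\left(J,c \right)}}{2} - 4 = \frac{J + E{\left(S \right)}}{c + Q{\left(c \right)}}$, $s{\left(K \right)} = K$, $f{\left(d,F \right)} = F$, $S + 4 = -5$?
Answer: $-94$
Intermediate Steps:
$S = -9$ ($S = -4 - 5 = -9$)
$E{\left(Z \right)} = -1 + \frac{Z}{3}$
$A{\left(J,c \right)} = 4 + J$ ($A{\left(J,c \right)} = 8 + 2 \frac{J + \left(-1 + \frac{1}{3} \left(-9\right)\right)}{c - \left(-2 + c\right)} = 8 + 2 \frac{J - 4}{2} = 8 + 2 \left(J - 4\right) \frac{1}{2} = 8 + 2 \left(-4 + J\right) \frac{1}{2} = 8 + 2 \left(-2 + \frac{J}{2}\right) = 8 + \left(-4 + J\right) = 4 + J$)
$A{\left(-6,-4 \right)} \left(43 + s{\left(f{\left(0,4 \right)} \right)}\right) = \left(4 - 6\right) \left(43 + 4\right) = \left(-2\right) 47 = -94$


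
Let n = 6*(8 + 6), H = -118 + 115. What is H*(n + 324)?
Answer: -1224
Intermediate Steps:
H = -3
n = 84 (n = 6*14 = 84)
H*(n + 324) = -3*(84 + 324) = -3*408 = -1224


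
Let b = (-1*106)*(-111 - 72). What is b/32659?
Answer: 19398/32659 ≈ 0.59396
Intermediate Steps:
b = 19398 (b = -106*(-183) = 19398)
b/32659 = 19398/32659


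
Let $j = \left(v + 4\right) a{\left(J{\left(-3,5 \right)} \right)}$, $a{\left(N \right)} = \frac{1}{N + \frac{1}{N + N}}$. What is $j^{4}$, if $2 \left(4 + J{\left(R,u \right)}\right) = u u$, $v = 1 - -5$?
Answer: $\frac{13363360000}{7170871761} \approx 1.8636$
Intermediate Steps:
$v = 6$ ($v = 1 + 5 = 6$)
$J{\left(R,u \right)} = -4 + \frac{u^{2}}{2}$ ($J{\left(R,u \right)} = -4 + \frac{u u}{2} = -4 + \frac{u^{2}}{2}$)
$a{\left(N \right)} = \frac{1}{N + \frac{1}{2 N}}$
$j = \frac{340}{291}$ ($j = \left(6 + 4\right) \frac{2 \left(-4 + \frac{5^{2}}{2}\right)}{1 + 2 \left(-4 + \frac{5^{2}}{2}\right)^{2}} = 10 \frac{2 \left(-4 + \frac{1}{2} \cdot 25\right)}{1 + 2 \left(-4 + \frac{1}{2} \cdot 25\right)^{2}} = 10 \frac{2 \left(-4 + \frac{25}{2}\right)}{1 + 2 \left(-4 + \frac{25}{2}\right)^{2}} = 10 \cdot 2 \cdot \frac{17}{2} \frac{1}{1 + 2 \left(\frac{17}{2}\right)^{2}} = 10 \cdot 2 \cdot \frac{17}{2} \frac{1}{1 + 2 \cdot \frac{289}{4}} = 10 \cdot 2 \cdot \frac{17}{2} \frac{1}{1 + \frac{289}{2}} = 10 \cdot 2 \cdot \frac{17}{2} \frac{1}{\frac{291}{2}} = 10 \cdot 2 \cdot \frac{17}{2} \cdot \frac{2}{291} = 10 \cdot \frac{34}{291} = \frac{340}{291} \approx 1.1684$)
$j^{4} = \left(\frac{340}{291}\right)^{4} = \frac{13363360000}{7170871761}$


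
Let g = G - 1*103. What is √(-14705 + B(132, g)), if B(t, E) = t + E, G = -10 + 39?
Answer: I*√14647 ≈ 121.02*I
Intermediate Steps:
G = 29
g = -74 (g = 29 - 1*103 = 29 - 103 = -74)
B(t, E) = E + t
√(-14705 + B(132, g)) = √(-14705 + (-74 + 132)) = √(-14705 + 58) = √(-14647) = I*√14647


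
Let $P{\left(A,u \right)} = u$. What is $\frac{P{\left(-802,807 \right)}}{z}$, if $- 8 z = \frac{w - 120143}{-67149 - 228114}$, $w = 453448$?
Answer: $\frac{1906217928}{333305} \approx 5719.1$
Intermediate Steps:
$z = \frac{333305}{2362104}$ ($z = - \frac{\left(453448 - 120143\right) \frac{1}{-67149 - 228114}}{8} = - \frac{333305 \frac{1}{-295263}}{8} = - \frac{333305 \left(- \frac{1}{295263}\right)}{8} = \left(- \frac{1}{8}\right) \left(- \frac{333305}{295263}\right) = \frac{333305}{2362104} \approx 0.14111$)
$\frac{P{\left(-802,807 \right)}}{z} = \frac{807}{\frac{333305}{2362104}} = 807 \cdot \frac{2362104}{333305} = \frac{1906217928}{333305}$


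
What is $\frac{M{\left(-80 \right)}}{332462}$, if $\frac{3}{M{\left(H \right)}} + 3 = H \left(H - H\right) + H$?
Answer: $- \frac{3}{27594346} \approx -1.0872 \cdot 10^{-7}$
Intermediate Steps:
$M{\left(H \right)} = \frac{3}{-3 + H}$ ($M{\left(H \right)} = \frac{3}{-3 + \left(H \left(H - H\right) + H\right)} = \frac{3}{-3 + \left(H 0 + H\right)} = \frac{3}{-3 + \left(0 + H\right)} = \frac{3}{-3 + H}$)
$\frac{M{\left(-80 \right)}}{332462} = \frac{3 \frac{1}{-3 - 80}}{332462} = \frac{3}{-83} \cdot \frac{1}{332462} = 3 \left(- \frac{1}{83}\right) \frac{1}{332462} = \left(- \frac{3}{83}\right) \frac{1}{332462} = - \frac{3}{27594346}$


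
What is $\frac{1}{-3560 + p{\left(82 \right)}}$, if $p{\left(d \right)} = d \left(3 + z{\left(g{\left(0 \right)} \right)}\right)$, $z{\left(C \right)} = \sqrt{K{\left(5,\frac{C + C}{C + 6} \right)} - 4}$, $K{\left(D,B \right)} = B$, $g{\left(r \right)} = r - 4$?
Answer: $- \frac{1657}{5518194} - \frac{41 i \sqrt{2}}{2759097} \approx -0.00030028 - 2.1015 \cdot 10^{-5} i$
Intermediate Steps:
$g{\left(r \right)} = -4 + r$
$z{\left(C \right)} = \sqrt{-4 + \frac{2 C}{6 + C}}$ ($z{\left(C \right)} = \sqrt{\frac{C + C}{C + 6} - 4} = \sqrt{\frac{2 C}{6 + C} - 4} = \sqrt{-4 + \frac{2 C}{6 + C}}$)
$p{\left(d \right)} = d \left(3 + 2 i \sqrt{2}\right)$ ($p{\left(d \right)} = d \left(3 + \sqrt{2} \sqrt{\frac{-12 - \left(-4 + 0\right)}{6 + \left(-4 + 0\right)}}\right) = d \left(3 + \sqrt{2} \sqrt{\frac{-12 - -4}{6 - 4}}\right) = d \left(3 + \sqrt{2} \sqrt{\frac{-12 + 4}{2}}\right) = d \left(3 + \sqrt{2} \sqrt{\frac{1}{2} \left(-8\right)}\right) = d \left(3 + \sqrt{2} \sqrt{-4}\right) = d \left(3 + \sqrt{2} \cdot 2 i\right) = d \left(3 + 2 i \sqrt{2}\right)$)
$\frac{1}{-3560 + p{\left(82 \right)}} = \frac{1}{-3560 + 82 \left(3 + 2 i \sqrt{2}\right)} = \frac{1}{-3560 + \left(246 + 164 i \sqrt{2}\right)} = \frac{1}{-3314 + 164 i \sqrt{2}}$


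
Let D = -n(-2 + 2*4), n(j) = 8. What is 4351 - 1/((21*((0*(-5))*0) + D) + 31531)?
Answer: 137156572/31523 ≈ 4351.0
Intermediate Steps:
D = -8 (D = -1*8 = -8)
4351 - 1/((21*((0*(-5))*0) + D) + 31531) = 4351 - 1/((21*((0*(-5))*0) - 8) + 31531) = 4351 - 1/((21*(0*0) - 8) + 31531) = 4351 - 1/((21*0 - 8) + 31531) = 4351 - 1/((0 - 8) + 31531) = 4351 - 1/(-8 + 31531) = 4351 - 1/31523 = 137156572/31523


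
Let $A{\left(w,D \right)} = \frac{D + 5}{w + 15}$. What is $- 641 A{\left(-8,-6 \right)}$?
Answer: $\frac{641}{7} \approx 91.571$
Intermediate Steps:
$A{\left(w,D \right)} = \frac{5 + D}{15 + w}$
$- 641 A{\left(-8,-6 \right)} = - 641 \frac{5 - 6}{15 - 8} = - 641 \cdot \frac{1}{7} \left(-1\right) = \left(-641\right) \left(- \frac{1}{7}\right) = \frac{641}{7}$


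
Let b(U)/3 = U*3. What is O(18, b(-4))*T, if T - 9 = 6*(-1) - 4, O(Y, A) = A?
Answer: 36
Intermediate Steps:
b(U) = 9*U (b(U) = 3*(U*3) = 3*(3*U) = 9*U)
T = -1 (T = 9 + (6*(-1) - 4) = 9 + (-6 - 4) = 9 - 10 = -1)
O(18, b(-4))*T = (9*(-4))*(-1) = -36*(-1) = 36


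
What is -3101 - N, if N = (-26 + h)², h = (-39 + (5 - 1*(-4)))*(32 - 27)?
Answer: -34077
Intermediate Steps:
h = -150 (h = (-39 + (5 + 4))*5 = (-39 + 9)*5 = -30*5 = -150)
N = 30976 (N = (-26 - 150)² = (-176)² = 30976)
-3101 - N = -3101 - 1*30976 = -3101 - 30976 = -34077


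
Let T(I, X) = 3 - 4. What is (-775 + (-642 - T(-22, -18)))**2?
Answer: 2005056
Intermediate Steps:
T(I, X) = -1
(-775 + (-642 - T(-22, -18)))**2 = (-775 + (-642 - 1*(-1)))**2 = (-775 + (-642 + 1))**2 = (-775 - 641)**2 = (-1416)**2 = 2005056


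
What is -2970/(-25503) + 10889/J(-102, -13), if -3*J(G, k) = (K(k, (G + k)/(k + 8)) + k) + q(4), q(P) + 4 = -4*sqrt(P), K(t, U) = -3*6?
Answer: 277744737/365543 ≈ 759.81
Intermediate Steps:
K(t, U) = -18
q(P) = -4 - 4*sqrt(P)
J(G, k) = 10 - k/3 (J(G, k) = -((-18 + k) + (-4 - 4*sqrt(4)))/3 = -((-18 + k) + (-4 - 4*2))/3 = -((-18 + k) + (-4 - 8))/3 = -((-18 + k) - 12)/3 = -(-30 + k)/3 = 10 - k/3)
-2970/(-25503) + 10889/J(-102, -13) = -2970/(-25503) + 10889/(10 - 1/3*(-13)) = -2970*(-1/25503) + 10889/(10 + 13/3) = 990/8501 + 10889/(43/3) = 990/8501 + 10889*(3/43) = 990/8501 + 32667/43 = 277744737/365543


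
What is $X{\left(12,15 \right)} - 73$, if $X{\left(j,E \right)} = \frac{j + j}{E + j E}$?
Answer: $- \frac{4737}{65} \approx -72.877$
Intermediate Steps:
$X{\left(j,E \right)} = \frac{2 j}{E + E j}$
$X{\left(12,15 \right)} - 73 = 2 \cdot 12 \cdot \frac{1}{15} \frac{1}{1 + 12} - 73 = 2 \cdot 12 \cdot \frac{1}{15} \cdot \frac{1}{13} - 73 = \frac{8}{65} - 73 = - \frac{4737}{65}$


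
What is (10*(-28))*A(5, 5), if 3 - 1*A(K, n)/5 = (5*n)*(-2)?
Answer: -74200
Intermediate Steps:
A(K, n) = 15 + 50*n (A(K, n) = 15 - 5*5*n*(-2) = 15 - (-50)*n = 15 + 50*n)
(10*(-28))*A(5, 5) = (10*(-28))*(15 + 50*5) = -280*(15 + 250) = -280*265 = -74200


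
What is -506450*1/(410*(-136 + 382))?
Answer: -50645/10086 ≈ -5.0213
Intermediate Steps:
-506450*1/(410*(-136 + 382)) = -506450/(410*246) = -506450/100860 = -506450*1/100860 = -50645/10086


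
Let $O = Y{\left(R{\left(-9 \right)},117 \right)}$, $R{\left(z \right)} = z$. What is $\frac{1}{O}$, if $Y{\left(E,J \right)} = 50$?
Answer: $\frac{1}{50} \approx 0.02$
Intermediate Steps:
$O = 50$
$\frac{1}{O} = \frac{1}{50}$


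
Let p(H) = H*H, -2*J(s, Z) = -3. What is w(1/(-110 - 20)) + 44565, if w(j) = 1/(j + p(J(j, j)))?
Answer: 25981655/583 ≈ 44565.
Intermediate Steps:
J(s, Z) = 3/2 (J(s, Z) = -½*(-3) = 3/2)
p(H) = H²
w(j) = 1/(9/4 + j) (w(j) = 1/(j + (3/2)²) = 1/(j + 9/4) = 1/(9/4 + j))
w(1/(-110 - 20)) + 44565 = 4/(9 + 4/(-110 - 20)) + 44565 = 4/(9 + 4/(-130)) + 44565 = 4/(9 + 4*(-1/130)) + 44565 = 4/(9 - 2/65) + 44565 = 4/(583/65) + 44565 = 4*(65/583) + 44565 = 260/583 + 44565 = 25981655/583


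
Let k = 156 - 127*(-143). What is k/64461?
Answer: 18317/64461 ≈ 0.28416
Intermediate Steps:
k = 18317 (k = 156 + 18161 = 18317)
k/64461 = 18317/64461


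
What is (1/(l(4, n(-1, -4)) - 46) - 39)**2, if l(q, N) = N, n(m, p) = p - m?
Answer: 3655744/2401 ≈ 1522.6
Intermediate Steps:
(1/(l(4, n(-1, -4)) - 46) - 39)**2 = (1/((-4 - 1*(-1)) - 46) - 39)**2 = (1/((-4 + 1) - 46) - 39)**2 = (1/(-3 - 46) - 39)**2 = (1/(-49) - 39)**2 = (-1/49 - 39)**2 = (-1912/49)**2 = 3655744/2401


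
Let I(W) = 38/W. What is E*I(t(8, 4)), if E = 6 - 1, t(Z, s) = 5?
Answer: 38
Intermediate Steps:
E = 5
E*I(t(8, 4)) = 5*(38/5) = 38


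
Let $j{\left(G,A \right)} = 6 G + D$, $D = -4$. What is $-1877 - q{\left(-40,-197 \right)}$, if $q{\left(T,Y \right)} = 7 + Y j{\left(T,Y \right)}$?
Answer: $-49952$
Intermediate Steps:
$j{\left(G,A \right)} = -4 + 6 G$ ($j{\left(G,A \right)} = 6 G - 4 = -4 + 6 G$)
$q{\left(T,Y \right)} = 7 + Y \left(-4 + 6 T\right)$
$-1877 - q{\left(-40,-197 \right)} = -1877 - \left(7 + 2 \left(-197\right) \left(-2 + 3 \left(-40\right)\right)\right) = -1877 - \left(7 + 2 \left(-197\right) \left(-2 - 120\right)\right) = -1877 - \left(7 + 2 \left(-197\right) \left(-122\right)\right) = -1877 - \left(7 + 48068\right) = -1877 - 48075 = -49952$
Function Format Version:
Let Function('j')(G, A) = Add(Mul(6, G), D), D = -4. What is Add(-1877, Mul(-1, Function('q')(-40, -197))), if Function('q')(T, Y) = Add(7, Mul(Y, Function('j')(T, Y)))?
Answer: -49952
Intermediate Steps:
Function('j')(G, A) = Add(-4, Mul(6, G)) (Function('j')(G, A) = Add(Mul(6, G), -4) = Add(-4, Mul(6, G)))
Function('q')(T, Y) = Add(7, Mul(Y, Add(-4, Mul(6, T))))
Add(-1877, Mul(-1, Function('q')(-40, -197))) = Add(-1877, Mul(-1, Add(7, Mul(2, -197, Add(-2, Mul(3, -40)))))) = Add(-1877, Mul(-1, Add(7, Mul(2, -197, Add(-2, -120))))) = Add(-1877, Mul(-1, Add(7, Mul(2, -197, -122)))) = Add(-1877, Mul(-1, Add(7, 48068))) = Add(-1877, Mul(-1, 48075)) = Add(-1877, -48075) = -49952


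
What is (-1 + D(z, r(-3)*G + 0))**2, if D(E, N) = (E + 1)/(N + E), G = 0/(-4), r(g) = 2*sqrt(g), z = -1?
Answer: 1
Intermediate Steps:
G = 0 (G = 0*(-1/4) = 0)
D(E, N) = (1 + E)/(E + N)
(-1 + D(z, r(-3)*G + 0))**2 = (-1 + (1 - 1)/(-1 + ((2*sqrt(-3))*0 + 0)))**2 = (-1 + 0/(-1 + ((2*(I*sqrt(3)))*0 + 0)))**2 = (-1 + 0/(-1 + ((2*I*sqrt(3))*0 + 0)))**2 = (-1 + 0/(-1 + (0 + 0)))**2 = (-1 + 0/(-1 + 0))**2 = (-1 + 0/(-1))**2 = (-1 - 1*0)**2 = (-1 + 0)**2 = (-1)**2 = 1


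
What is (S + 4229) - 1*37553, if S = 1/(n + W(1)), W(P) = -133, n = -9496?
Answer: -320876797/9629 ≈ -33324.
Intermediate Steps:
S = -1/9629 (S = 1/(-9496 - 133) = 1/(-9629) = -1/9629 ≈ -0.00010385)
(S + 4229) - 1*37553 = (-1/9629 + 4229) - 1*37553 = 40721040/9629 - 37553 = -320876797/9629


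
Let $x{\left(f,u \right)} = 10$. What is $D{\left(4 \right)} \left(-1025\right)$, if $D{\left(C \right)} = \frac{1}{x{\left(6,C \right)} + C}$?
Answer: $- \frac{1025}{14} \approx -73.214$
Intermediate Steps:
$D{\left(C \right)} = \frac{1}{10 + C}$
$D{\left(4 \right)} \left(-1025\right) = \frac{1}{10 + 4} \left(-1025\right) = \frac{1}{14} \left(-1025\right) = - \frac{1025}{14}$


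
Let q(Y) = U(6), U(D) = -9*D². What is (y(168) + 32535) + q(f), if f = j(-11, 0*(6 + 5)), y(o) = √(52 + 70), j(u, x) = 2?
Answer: 32211 + √122 ≈ 32222.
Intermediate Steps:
y(o) = √122
f = 2
q(Y) = -324 (q(Y) = -9*6² = -9*36 = -324)
(y(168) + 32535) + q(f) = (√122 + 32535) - 324 = (32535 + √122) - 324 = 32211 + √122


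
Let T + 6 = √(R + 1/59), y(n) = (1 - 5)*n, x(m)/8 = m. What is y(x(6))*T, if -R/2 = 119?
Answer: 1152 - 192*I*√828419/59 ≈ 1152.0 - 2961.9*I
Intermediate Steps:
R = -238 (R = -2*119 = -238)
x(m) = 8*m
y(n) = -4*n
T = -6 + I*√828419/59 (T = -6 + √(-238 + 1/59) = -6 + √(-14041/59) = -6 + I*√828419/59 ≈ -6.0 + 15.427*I)
y(x(6))*T = (-32*6)*(-6 + I*√828419/59) = (-4*48)*(-6 + I*√828419/59) = -192*(-6 + I*√828419/59) = 1152 - 192*I*√828419/59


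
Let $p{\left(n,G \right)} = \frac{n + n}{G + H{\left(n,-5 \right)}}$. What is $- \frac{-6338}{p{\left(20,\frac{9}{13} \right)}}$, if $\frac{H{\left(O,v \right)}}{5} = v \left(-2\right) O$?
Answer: $\frac{41225521}{260} \approx 1.5856 \cdot 10^{5}$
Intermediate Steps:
$H{\left(O,v \right)} = - 10 O v$ ($H{\left(O,v \right)} = 5 v \left(-2\right) O = 5 - 2 v O = 5 \left(- 2 O v\right) = - 10 O v$)
$p{\left(n,G \right)} = \frac{2 n}{G + 50 n}$ ($p{\left(n,G \right)} = \frac{n + n}{G - 10 n \left(-5\right)} = \frac{2 n}{G + 50 n}$)
$- \frac{-6338}{p{\left(20,\frac{9}{13} \right)}} = - \frac{-6338}{2 \cdot 20 \frac{1}{\frac{9}{13} + 50 \cdot 20}} = - \frac{-6338}{2 \cdot 20 \frac{1}{9 \cdot \frac{1}{13} + 1000}} = - \frac{-6338}{2 \cdot 20 \frac{1}{\frac{9}{13} + 1000}} = - \frac{-6338}{2 \cdot 20 \frac{1}{\frac{13009}{13}}} = - \frac{-6338}{2 \cdot 20 \cdot \frac{13}{13009}} = - \frac{-6338}{\frac{520}{13009}} = - \frac{\left(-6338\right) 13009}{520} = \left(-1\right) \left(- \frac{41225521}{260}\right) = \frac{41225521}{260}$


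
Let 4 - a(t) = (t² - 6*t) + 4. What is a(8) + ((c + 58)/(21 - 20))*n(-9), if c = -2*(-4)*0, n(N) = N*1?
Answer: -538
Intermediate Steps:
n(N) = N
c = 0 (c = 8*0 = 0)
a(t) = -t² + 6*t (a(t) = 4 - ((t² - 6*t) + 4) = 4 - (4 + t² - 6*t) = 4 + (-4 - t² + 6*t) = -t² + 6*t)
a(8) + ((c + 58)/(21 - 20))*n(-9) = 8*(6 - 1*8) + ((0 + 58)/(21 - 20))*(-9) = 8*(6 - 8) + (58/1)*(-9) = 8*(-2) + (58*1)*(-9) = -16 + 58*(-9) = -16 - 522 = -538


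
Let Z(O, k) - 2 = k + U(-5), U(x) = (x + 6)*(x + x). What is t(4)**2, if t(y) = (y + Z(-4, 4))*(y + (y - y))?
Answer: 0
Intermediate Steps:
U(x) = 2*x*(6 + x) (U(x) = (6 + x)*(2*x) = 2*x*(6 + x))
Z(O, k) = -8 + k (Z(O, k) = 2 + (k + 2*(-5)*(6 - 5)) = 2 + (k + 2*(-5)*1) = 2 + (k - 10) = 2 + (-10 + k) = -8 + k)
t(y) = y*(-4 + y) (t(y) = (y + (-8 + 4))*(y + (y - y)) = (y - 4)*(y + 0) = (-4 + y)*y = y*(-4 + y))
t(4)**2 = (4*(-4 + 4))**2 = (4*0)**2 = 0**2 = 0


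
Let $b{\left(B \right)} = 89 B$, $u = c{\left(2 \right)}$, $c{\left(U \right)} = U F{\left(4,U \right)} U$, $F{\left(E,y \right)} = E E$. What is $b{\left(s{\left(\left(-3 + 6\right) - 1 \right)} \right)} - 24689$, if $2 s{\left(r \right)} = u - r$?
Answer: $-21930$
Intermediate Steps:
$F{\left(E,y \right)} = E^{2}$
$c{\left(U \right)} = 16 U^{2}$ ($c{\left(U \right)} = U 4^{2} U = U 16 U = 16 U U = 16 U^{2}$)
$u = 64$ ($u = 16 \cdot 2^{2} = 16 \cdot 4 = 64$)
$s{\left(r \right)} = 32 - \frac{r}{2}$ ($s{\left(r \right)} = \frac{64 - r}{2} = 32 - \frac{r}{2}$)
$b{\left(s{\left(\left(-3 + 6\right) - 1 \right)} \right)} - 24689 = 89 \left(32 - \frac{\left(-3 + 6\right) - 1}{2}\right) - 24689 = 89 \left(32 - \frac{3 - 1}{2}\right) - 24689 = 89 \left(32 - 1\right) - 24689 = 89 \cdot 31 - 24689 = 2759 - 24689 = -21930$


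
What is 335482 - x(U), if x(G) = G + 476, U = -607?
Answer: 335613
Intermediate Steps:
x(G) = 476 + G
335482 - x(U) = 335482 - (476 - 607) = 335482 - 1*(-131) = 335482 + 131 = 335613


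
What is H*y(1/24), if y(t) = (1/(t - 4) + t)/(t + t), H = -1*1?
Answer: 481/190 ≈ 2.5316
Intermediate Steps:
H = -1
y(t) = (t + 1/(-4 + t))/(2*t) (y(t) = (1/(-4 + t) + t)/((2*t)) = (t + 1/(-4 + t))*(1/(2*t)) = (t + 1/(-4 + t))/(2*t))
H*y(1/24) = -(1 + (1/24)**2 - 4/24)/(2*(1/24)*(-4 + 1/24)) = -(1 + (1/24)**2 - 4*1/24)/(2*1/24*(-4 + 1/24)) = -24*(1 + 1/576 - 1/6)/(2*(-95/24)) = -24*(-24)*481/(2*95*576) = -1*(-481/190) = 481/190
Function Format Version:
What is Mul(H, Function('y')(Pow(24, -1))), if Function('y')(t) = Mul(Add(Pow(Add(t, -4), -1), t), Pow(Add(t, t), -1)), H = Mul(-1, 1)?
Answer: Rational(481, 190) ≈ 2.5316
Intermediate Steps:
H = -1
Function('y')(t) = Mul(Rational(1, 2), Pow(t, -1), Add(t, Pow(Add(-4, t), -1))) (Function('y')(t) = Mul(Add(Pow(Add(-4, t), -1), t), Pow(Mul(2, t), -1)) = Mul(Add(t, Pow(Add(-4, t), -1)), Mul(Rational(1, 2), Pow(t, -1))) = Mul(Rational(1, 2), Pow(t, -1), Add(t, Pow(Add(-4, t), -1))))
Mul(H, Function('y')(Pow(24, -1))) = Mul(-1, Mul(Rational(1, 2), Pow(Pow(24, -1), -1), Pow(Add(-4, Pow(24, -1)), -1), Add(1, Pow(Pow(24, -1), 2), Mul(-4, Pow(24, -1))))) = Mul(-1, Mul(Rational(1, 2), Pow(Rational(1, 24), -1), Pow(Add(-4, Rational(1, 24)), -1), Add(1, Pow(Rational(1, 24), 2), Mul(-4, Rational(1, 24))))) = Mul(-1, Mul(Rational(1, 2), 24, Pow(Rational(-95, 24), -1), Add(1, Rational(1, 576), Rational(-1, 6)))) = Mul(-1, Mul(Rational(1, 2), 24, Rational(-24, 95), Rational(481, 576))) = Mul(-1, Rational(-481, 190)) = Rational(481, 190)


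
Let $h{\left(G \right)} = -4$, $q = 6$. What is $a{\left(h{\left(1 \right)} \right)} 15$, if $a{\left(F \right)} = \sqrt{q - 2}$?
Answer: $30$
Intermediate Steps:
$a{\left(F \right)} = 2$ ($a{\left(F \right)} = \sqrt{6 - 2} = \sqrt{4} = 2$)
$a{\left(h{\left(1 \right)} \right)} 15 = 2 \cdot 15 = 30$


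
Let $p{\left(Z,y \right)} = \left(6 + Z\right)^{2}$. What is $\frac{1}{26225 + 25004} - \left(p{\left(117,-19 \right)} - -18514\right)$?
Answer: $- \frac{1723497246}{51229} \approx -33643.0$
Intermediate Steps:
$\frac{1}{26225 + 25004} - \left(p{\left(117,-19 \right)} - -18514\right) = \frac{1}{26225 + 25004} - \left(\left(6 + 117\right)^{2} - -18514\right) = \frac{1}{51229} - \left(123^{2} + 18514\right) = \frac{1}{51229} - \left(15129 + 18514\right) = \frac{1}{51229} - 33643 = - \frac{1723497246}{51229}$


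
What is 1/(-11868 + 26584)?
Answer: 1/14716 ≈ 6.7953e-5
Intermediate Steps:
1/(-11868 + 26584) = 1/14716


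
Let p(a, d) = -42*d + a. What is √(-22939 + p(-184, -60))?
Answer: I*√20603 ≈ 143.54*I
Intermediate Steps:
p(a, d) = a - 42*d
√(-22939 + p(-184, -60)) = √(-22939 + (-184 - 42*(-60))) = √(-22939 + (-184 + 2520)) = √(-22939 + 2336) = √(-20603) = I*√20603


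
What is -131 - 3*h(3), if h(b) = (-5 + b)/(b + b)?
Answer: -130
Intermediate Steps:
h(b) = (-5 + b)/(2*b) (h(b) = (-5 + b)/((2*b)) = (-5 + b)*(1/(2*b)) = (-5 + b)/(2*b))
-131 - 3*h(3) = -131 - 3*(-5 + 3)/(2*3) = -131 - 3*(-2)/(2*3) = -131 - 3*(-⅓) = -131 + 1 = -130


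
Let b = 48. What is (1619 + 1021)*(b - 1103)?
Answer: -2785200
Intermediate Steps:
(1619 + 1021)*(b - 1103) = (1619 + 1021)*(48 - 1103) = 2640*(-1055) = -2785200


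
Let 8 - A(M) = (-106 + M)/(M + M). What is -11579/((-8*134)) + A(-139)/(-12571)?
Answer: 20231724907/1873179568 ≈ 10.801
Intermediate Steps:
A(M) = 8 - (-106 + M)/(2*M) (A(M) = 8 - (-106 + M)/(M + M) = 8 - (-106 + M)/(2*M))
-11579/((-8*134)) + A(-139)/(-12571) = -11579/((-8*134)) + (15/2 + 53/(-139))/(-12571) = -11579/(-1072) + (15/2 + 53*(-1/139))*(-1/12571) = -11579*(-1/1072) + (15/2 - 53/139)*(-1/12571) = 11579/1072 + (1979/278)*(-1/12571) = 11579/1072 - 1979/3494738 = 20231724907/1873179568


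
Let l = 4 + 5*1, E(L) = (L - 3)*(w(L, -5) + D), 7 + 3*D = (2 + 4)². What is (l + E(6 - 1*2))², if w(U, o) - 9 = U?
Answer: 9025/9 ≈ 1002.8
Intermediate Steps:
D = 29/3 (D = -7/3 + (2 + 4)²/3 = -7/3 + (⅓)*6² = -7/3 + (⅓)*36 = -7/3 + 12 = 29/3 ≈ 9.6667)
w(U, o) = 9 + U
E(L) = (-3 + L)*(56/3 + L) (E(L) = (L - 3)*((9 + L) + 29/3) = (-3 + L)*(56/3 + L))
l = 9 (l = 4 + 5 = 9)
(l + E(6 - 1*2))² = (9 + (-56 + (6 - 1*2)² + 47*(6 - 1*2)/3))² = (9 + (-56 + (6 - 2)² + 47*(6 - 2)/3))² = (9 + (-56 + 4² + (47/3)*4))² = (9 + (-56 + 16 + 188/3))² = (9 + 68/3)² = (95/3)² = 9025/9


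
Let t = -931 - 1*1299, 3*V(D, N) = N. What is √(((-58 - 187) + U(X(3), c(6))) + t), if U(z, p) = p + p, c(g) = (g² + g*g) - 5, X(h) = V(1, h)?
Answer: I*√2341 ≈ 48.384*I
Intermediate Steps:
V(D, N) = N/3
X(h) = h/3
c(g) = -5 + 2*g² (c(g) = (g² + g²) - 5 = 2*g² - 5 = -5 + 2*g²)
U(z, p) = 2*p
t = -2230 (t = -931 - 1299 = -2230)
√(((-58 - 187) + U(X(3), c(6))) + t) = √(((-58 - 187) + 2*(-5 + 2*6²)) - 2230) = √((-245 + 2*(-5 + 2*36)) - 2230) = √((-245 + 2*(-5 + 72)) - 2230) = √((-245 + 2*67) - 2230) = √((-245 + 134) - 2230) = √(-111 - 2230) = √(-2341) = I*√2341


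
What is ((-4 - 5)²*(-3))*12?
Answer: -2916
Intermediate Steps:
((-4 - 5)²*(-3))*12 = ((-9)²*(-3))*12 = (81*(-3))*12 = -243*12 = -2916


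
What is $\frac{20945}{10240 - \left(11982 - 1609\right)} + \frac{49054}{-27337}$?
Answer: $- \frac{579097647}{3635821} \approx -159.28$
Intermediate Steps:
$\frac{20945}{10240 - \left(11982 - 1609\right)} + \frac{49054}{-27337} = \frac{20945}{10240 - 10373} + 49054 \left(- \frac{1}{27337}\right) = \frac{20945}{10240 - 10373} - \frac{49054}{27337} = \frac{20945}{-133} - \frac{49054}{27337} = 20945 \left(- \frac{1}{133}\right) - \frac{49054}{27337} = - \frac{20945}{133} - \frac{49054}{27337} = - \frac{579097647}{3635821}$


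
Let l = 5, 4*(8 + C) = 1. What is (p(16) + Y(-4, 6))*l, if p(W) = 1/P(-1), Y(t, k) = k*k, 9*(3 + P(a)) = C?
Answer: 24840/139 ≈ 178.71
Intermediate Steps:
C = -31/4 (C = -8 + (1/4)*1 = -8 + 1/4 = -31/4 ≈ -7.7500)
P(a) = -139/36 (P(a) = -3 + (1/9)*(-31/4) = -3 - 31/36 = -139/36)
Y(t, k) = k**2
p(W) = -36/139 (p(W) = 1/(-139/36) = -36/139)
(p(16) + Y(-4, 6))*l = (-36/139 + 6**2)*5 = (-36/139 + 36)*5 = (4968/139)*5 = 24840/139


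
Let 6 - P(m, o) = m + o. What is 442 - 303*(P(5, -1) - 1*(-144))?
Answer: -43796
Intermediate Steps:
P(m, o) = 6 - m - o (P(m, o) = 6 - (m + o) = 6 + (-m - o) = 6 - m - o)
442 - 303*(P(5, -1) - 1*(-144)) = 442 - 303*((6 - 1*5 - 1*(-1)) - 1*(-144)) = 442 - 303*((6 - 5 + 1) + 144) = 442 - 303*(2 + 144) = 442 - 303*146 = 442 - 44238 = -43796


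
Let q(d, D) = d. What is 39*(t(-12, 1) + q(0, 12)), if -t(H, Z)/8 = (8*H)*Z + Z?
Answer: 29640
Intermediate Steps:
t(H, Z) = -8*Z - 64*H*Z (t(H, Z) = -8*((8*H)*Z + Z) = -8*(8*H*Z + Z) = -8*(Z + 8*H*Z) = -8*Z - 64*H*Z)
39*(t(-12, 1) + q(0, 12)) = 39*(-8*1*(1 + 8*(-12)) + 0) = 39*(-8*1*(1 - 96) + 0) = 39*(-8*1*(-95) + 0) = 39*(760 + 0) = 39*760 = 29640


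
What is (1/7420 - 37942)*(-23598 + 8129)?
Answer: 4354981985691/7420 ≈ 5.8693e+8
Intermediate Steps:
(1/7420 - 37942)*(-23598 + 8129) = (1/7420 - 37942)*(-15469) = -281529639/7420*(-15469) = 4354981985691/7420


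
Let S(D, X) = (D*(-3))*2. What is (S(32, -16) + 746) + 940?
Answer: 1494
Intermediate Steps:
S(D, X) = -6*D (S(D, X) = -3*D*2 = -6*D)
(S(32, -16) + 746) + 940 = (-6*32 + 746) + 940 = (-192 + 746) + 940 = 554 + 940 = 1494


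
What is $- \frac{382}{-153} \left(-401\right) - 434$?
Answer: $- \frac{219584}{153} \approx -1435.2$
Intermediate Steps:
$- \frac{382}{-153} \left(-401\right) - 434 = \left(-382\right) \left(- \frac{1}{153}\right) \left(-401\right) - 434 = \frac{382}{153} \left(-401\right) - 434 = - \frac{153182}{153} - 434 = - \frac{219584}{153}$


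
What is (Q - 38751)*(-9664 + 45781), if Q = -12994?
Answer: -1868874165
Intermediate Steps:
(Q - 38751)*(-9664 + 45781) = (-12994 - 38751)*(-9664 + 45781) = -51745*36117 = -1868874165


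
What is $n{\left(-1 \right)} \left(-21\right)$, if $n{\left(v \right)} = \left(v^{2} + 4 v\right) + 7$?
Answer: $-84$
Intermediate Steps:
$n{\left(v \right)} = 7 + v^{2} + 4 v$
$n{\left(-1 \right)} \left(-21\right) = \left(7 + \left(-1\right)^{2} + 4 \left(-1\right)\right) \left(-21\right) = \left(7 + 1 - 4\right) \left(-21\right) = 4 \left(-21\right) = -84$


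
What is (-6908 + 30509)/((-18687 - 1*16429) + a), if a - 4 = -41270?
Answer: -23601/76382 ≈ -0.30899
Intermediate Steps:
a = -41266 (a = 4 - 41270 = -41266)
(-6908 + 30509)/((-18687 - 1*16429) + a) = (-6908 + 30509)/((-18687 - 1*16429) - 41266) = 23601/((-18687 - 16429) - 41266) = 23601/(-35116 - 41266) = 23601/(-76382) = 23601*(-1/76382) = -23601/76382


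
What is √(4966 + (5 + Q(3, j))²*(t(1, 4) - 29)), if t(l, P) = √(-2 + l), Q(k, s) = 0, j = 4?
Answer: √(4241 + 25*I) ≈ 65.123 + 0.1919*I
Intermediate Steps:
√(4966 + (5 + Q(3, j))²*(t(1, 4) - 29)) = √(4966 + (5 + 0)²*(√(-2 + 1) - 29)) = √(4966 + 5²*(√(-1) - 29)) = √(4966 + 25*(I - 29)) = √(4966 + 25*(-29 + I)) = √(4966 + (-725 + 25*I)) = √(4241 + 25*I)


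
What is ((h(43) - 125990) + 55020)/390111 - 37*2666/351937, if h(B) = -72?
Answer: -63483637616/137294495007 ≈ -0.46239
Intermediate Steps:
((h(43) - 125990) + 55020)/390111 - 37*2666/351937 = ((-72 - 125990) + 55020)/390111 - 37*2666/351937 = (-126062 + 55020)*(1/390111) - 98642*1/351937 = -71042*1/390111 - 98642/351937 = -71042/390111 - 98642/351937 = -63483637616/137294495007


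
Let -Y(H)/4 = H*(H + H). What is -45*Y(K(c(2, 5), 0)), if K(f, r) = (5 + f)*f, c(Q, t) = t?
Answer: 900000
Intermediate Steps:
K(f, r) = f*(5 + f)
Y(H) = -8*H² (Y(H) = -4*H*(H + H) = -4*H*2*H = -8*H²)
-45*Y(K(c(2, 5), 0)) = -(-360)*(5*(5 + 5))² = -(-360)*(5*10)² = -(-360)*50² = -(-360)*2500 = -45*(-20000) = 900000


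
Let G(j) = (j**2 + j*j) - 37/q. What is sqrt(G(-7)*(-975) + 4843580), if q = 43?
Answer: sqrt(8780658695)/43 ≈ 2179.2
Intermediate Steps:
G(j) = -37/43 + 2*j**2 (G(j) = (j**2 + j*j) - 37/43 = (j**2 + j**2) - 37*1/43 = 2*j**2 - 37/43 = -37/43 + 2*j**2)
sqrt(G(-7)*(-975) + 4843580) = sqrt((-37/43 + 2*(-7)**2)*(-975) + 4843580) = sqrt((-37/43 + 2*49)*(-975) + 4843580) = sqrt((-37/43 + 98)*(-975) + 4843580) = sqrt((4177/43)*(-975) + 4843580) = sqrt(-4072575/43 + 4843580) = sqrt(204201365/43) = sqrt(8780658695)/43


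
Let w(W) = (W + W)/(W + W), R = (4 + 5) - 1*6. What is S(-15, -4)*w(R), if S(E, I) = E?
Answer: -15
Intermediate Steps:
R = 3 (R = 9 - 6 = 3)
w(W) = 1 (w(W) = (2*W)/((2*W)) = (2*W)*(1/(2*W)) = 1)
S(-15, -4)*w(R) = -15*1 = -15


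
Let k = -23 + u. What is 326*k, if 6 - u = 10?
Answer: -8802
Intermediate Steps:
u = -4 (u = 6 - 1*10 = 6 - 10 = -4)
k = -27 (k = -23 - 4 = -27)
326*k = 326*(-27) = -8802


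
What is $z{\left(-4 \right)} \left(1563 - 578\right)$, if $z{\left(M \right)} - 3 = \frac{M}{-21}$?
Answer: $\frac{65995}{21} \approx 3142.6$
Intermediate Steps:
$z{\left(M \right)} = 3 - \frac{M}{21}$ ($z{\left(M \right)} = 3 + \frac{M}{-21} = 3 + M \left(- \frac{1}{21}\right) = 3 - \frac{M}{21}$)
$z{\left(-4 \right)} \left(1563 - 578\right) = \left(3 - - \frac{4}{21}\right) \left(1563 - 578\right) = \left(3 + \frac{4}{21}\right) 985 = \frac{67}{21} \cdot 985 = \frac{65995}{21}$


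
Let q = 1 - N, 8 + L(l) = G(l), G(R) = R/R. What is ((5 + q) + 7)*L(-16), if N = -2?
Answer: -105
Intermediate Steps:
G(R) = 1
L(l) = -7 (L(l) = -8 + 1 = -7)
q = 3 (q = 1 - 1*(-2) = 1 + 2 = 3)
((5 + q) + 7)*L(-16) = ((5 + 3) + 7)*(-7) = (8 + 7)*(-7) = 15*(-7) = -105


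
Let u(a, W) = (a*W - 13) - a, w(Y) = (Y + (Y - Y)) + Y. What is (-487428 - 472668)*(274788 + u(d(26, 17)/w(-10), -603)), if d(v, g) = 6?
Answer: -1319921738976/5 ≈ -2.6398e+11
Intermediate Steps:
w(Y) = 2*Y (w(Y) = (Y + 0) + Y = Y + Y = 2*Y)
u(a, W) = -13 - a + W*a (u(a, W) = (W*a - 13) - a = (-13 + W*a) - a = -13 - a + W*a)
(-487428 - 472668)*(274788 + u(d(26, 17)/w(-10), -603)) = (-487428 - 472668)*(274788 + (-13 - 6/(2*(-10)) - 3618/(2*(-10)))) = -960096*(274788 + (-13 - 6/(-20) - 3618/(-20))) = -960096*(274788 + (-13 - 6*(-1)/20 - 3618*(-1)/20)) = -960096*(274788 + (-13 - 1*(-3/10) - 603*(-3/10))) = -960096*(274788 + (-13 + 3/10 + 1809/10)) = -960096*(274788 + 841/5) = -960096*1374781/5 = -1319921738976/5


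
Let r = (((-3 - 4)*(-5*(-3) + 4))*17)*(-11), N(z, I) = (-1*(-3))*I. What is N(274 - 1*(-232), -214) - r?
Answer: -25513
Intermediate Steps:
N(z, I) = 3*I
r = 24871 (r = (-7*(15 + 4)*17)*(-11) = (-7*19*17)*(-11) = -133*17*(-11) = -2261*(-11) = 24871)
N(274 - 1*(-232), -214) - r = 3*(-214) - 1*24871 = -642 - 24871 = -25513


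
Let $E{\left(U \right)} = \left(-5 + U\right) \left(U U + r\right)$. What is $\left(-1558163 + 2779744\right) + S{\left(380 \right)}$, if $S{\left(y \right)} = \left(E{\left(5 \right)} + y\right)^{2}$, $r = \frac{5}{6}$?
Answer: $1365981$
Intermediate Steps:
$r = \frac{5}{6}$ ($r = 5 \cdot \frac{1}{6} = \frac{5}{6} \approx 0.83333$)
$E{\left(U \right)} = \left(-5 + U\right) \left(\frac{5}{6} + U^{2}\right)$ ($E{\left(U \right)} = \left(-5 + U\right) \left(U U + \frac{5}{6}\right) = \left(-5 + U\right) \left(U^{2} + \frac{5}{6}\right) = \left(-5 + U\right) \left(\frac{5}{6} + U^{2}\right)$)
$S{\left(y \right)} = y^{2}$ ($S{\left(y \right)} = \left(\left(- \frac{25}{6} + 5^{3} - 5 \cdot 5^{2} + \frac{5}{6} \cdot 5\right) + y\right)^{2} = \left(\left(- \frac{25}{6} + 125 - 125 + \frac{25}{6}\right) + y\right)^{2} = \left(0 + y\right)^{2} = y^{2}$)
$\left(-1558163 + 2779744\right) + S{\left(380 \right)} = \left(-1558163 + 2779744\right) + 380^{2} = 1221581 + 144400 = 1365981$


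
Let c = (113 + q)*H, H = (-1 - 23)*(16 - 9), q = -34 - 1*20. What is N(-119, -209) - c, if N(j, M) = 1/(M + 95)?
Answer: 1129967/114 ≈ 9912.0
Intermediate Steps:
q = -54 (q = -34 - 20 = -54)
N(j, M) = 1/(95 + M)
H = -168 (H = -24*7 = -168)
c = -9912 (c = (113 - 54)*(-168) = 59*(-168) = -9912)
N(-119, -209) - c = 1/(95 - 209) - 1*(-9912) = 1/(-114) + 9912 = -1/114 + 9912 = 1129967/114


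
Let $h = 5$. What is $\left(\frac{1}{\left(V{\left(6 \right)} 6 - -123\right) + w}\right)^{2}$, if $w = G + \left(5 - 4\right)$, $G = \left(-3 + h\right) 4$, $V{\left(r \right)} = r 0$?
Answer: $\frac{1}{17424} \approx 5.7392 \cdot 10^{-5}$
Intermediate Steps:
$V{\left(r \right)} = 0$
$G = 8$ ($G = \left(-3 + 5\right) 4 = 2 \cdot 4 = 8$)
$w = 9$ ($w = 8 + \left(5 - 4\right) = 8 + 1 = 9$)
$\left(\frac{1}{\left(V{\left(6 \right)} 6 - -123\right) + w}\right)^{2} = \left(\frac{1}{\left(0 \cdot 6 - -123\right) + 9}\right)^{2} = \left(\frac{1}{\left(0 + 123\right) + 9}\right)^{2} = \left(\frac{1}{123 + 9}\right)^{2} = \left(\frac{1}{132}\right)^{2} = \frac{1}{17424}$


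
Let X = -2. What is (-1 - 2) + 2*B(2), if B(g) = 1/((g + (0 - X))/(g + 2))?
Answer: -1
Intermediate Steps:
B(g) = 1 (B(g) = 1/((g + (0 - 1*(-2)))/(g + 2)) = 1/((g + (0 + 2))/(2 + g)) = 1/((g + 2)/(2 + g)) = 1/((2 + g)/(2 + g)) = 1/1 = 1)
(-1 - 2) + 2*B(2) = (-1 - 2) + 2*1 = -3 + 2 = -1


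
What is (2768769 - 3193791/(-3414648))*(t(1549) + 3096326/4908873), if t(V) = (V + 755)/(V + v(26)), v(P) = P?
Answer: 2833993791108010812569/488893806674700 ≈ 5.7967e+6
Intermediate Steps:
t(V) = (755 + V)/(26 + V) (t(V) = (V + 755)/(V + 26) = (755 + V)/(26 + V))
(2768769 - 3193791/(-3414648))*(t(1549) + 3096326/4908873) = (2768769 - 3193791/(-3414648))*((755 + 1549)/(26 + 1549) + 3096326/4908873) = (2768769 - 3193791*(-1/3414648))*(2304/1575 + 3096326*(1/4908873)) = (2768769 + 1064597/1138216)*((1/1575)*2304 + 3096326/4908873) = 3151458240701*(256/175 + 3096326/4908873)/1138216 = (3151458240701/1138216)*(1798528538/859052775) = 2833993791108010812569/488893806674700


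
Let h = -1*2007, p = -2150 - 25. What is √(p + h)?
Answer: I*√4182 ≈ 64.668*I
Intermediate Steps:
p = -2175
h = -2007
√(p + h) = √(-2175 - 2007) = √(-4182) = I*√4182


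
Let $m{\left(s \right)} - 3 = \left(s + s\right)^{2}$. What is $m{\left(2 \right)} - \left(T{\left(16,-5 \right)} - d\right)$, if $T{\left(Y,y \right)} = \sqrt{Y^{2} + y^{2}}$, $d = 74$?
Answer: $93 - \sqrt{281} \approx 76.237$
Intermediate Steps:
$m{\left(s \right)} = 3 + 4 s^{2}$ ($m{\left(s \right)} = 3 + \left(s + s\right)^{2} = 3 + \left(2 s\right)^{2} = 3 + 4 s^{2}$)
$m{\left(2 \right)} - \left(T{\left(16,-5 \right)} - d\right) = \left(3 + 4 \cdot 2^{2}\right) - \left(\sqrt{16^{2} + \left(-5\right)^{2}} - 74\right) = \left(3 + 4 \cdot 4\right) - \left(\sqrt{256 + 25} - 74\right) = \left(3 + 16\right) - \left(\sqrt{281} - 74\right) = 19 - \left(-74 + \sqrt{281}\right) = 19 + \left(74 - \sqrt{281}\right) = 93 - \sqrt{281}$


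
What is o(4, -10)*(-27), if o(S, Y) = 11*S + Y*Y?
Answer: -3888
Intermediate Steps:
o(S, Y) = Y² + 11*S (o(S, Y) = 11*S + Y² = Y² + 11*S)
o(4, -10)*(-27) = ((-10)² + 11*4)*(-27) = (100 + 44)*(-27) = 144*(-27) = -3888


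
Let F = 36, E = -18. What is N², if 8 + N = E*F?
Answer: 430336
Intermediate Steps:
N = -656 (N = -8 - 18*36 = -8 - 648 = -656)
N² = (-656)² = 430336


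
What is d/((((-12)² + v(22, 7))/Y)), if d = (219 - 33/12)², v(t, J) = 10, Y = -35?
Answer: -3741125/352 ≈ -10628.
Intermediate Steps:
d = 748225/16 (d = (219 - 33/12)² = (219 - 1*11/4)² = (219 - 11/4)² = (865/4)² = 748225/16 ≈ 46764.)
d/((((-12)² + v(22, 7))/Y)) = 748225/(16*((((-12)² + 10)/(-35)))) = 748225/(16*(((144 + 10)*(-1/35)))) = 748225/(16*((154*(-1/35)))) = 748225/(16*(-22/5)) = (748225/16)*(-5/22) = -3741125/352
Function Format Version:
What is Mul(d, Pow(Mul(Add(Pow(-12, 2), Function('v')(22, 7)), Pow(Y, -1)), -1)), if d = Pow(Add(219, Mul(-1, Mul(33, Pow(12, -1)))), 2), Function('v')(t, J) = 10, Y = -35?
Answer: Rational(-3741125, 352) ≈ -10628.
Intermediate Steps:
d = Rational(748225, 16) (d = Pow(Add(219, Mul(-1, Mul(33, Rational(1, 12)))), 2) = Pow(Add(219, Mul(-1, Rational(11, 4))), 2) = Pow(Add(219, Rational(-11, 4)), 2) = Pow(Rational(865, 4), 2) = Rational(748225, 16) ≈ 46764.)
Mul(d, Pow(Mul(Add(Pow(-12, 2), Function('v')(22, 7)), Pow(Y, -1)), -1)) = Mul(Rational(748225, 16), Pow(Mul(Add(Pow(-12, 2), 10), Pow(-35, -1)), -1)) = Mul(Rational(748225, 16), Pow(Mul(Add(144, 10), Rational(-1, 35)), -1)) = Mul(Rational(748225, 16), Pow(Mul(154, Rational(-1, 35)), -1)) = Mul(Rational(748225, 16), Pow(Rational(-22, 5), -1)) = Mul(Rational(748225, 16), Rational(-5, 22)) = Rational(-3741125, 352)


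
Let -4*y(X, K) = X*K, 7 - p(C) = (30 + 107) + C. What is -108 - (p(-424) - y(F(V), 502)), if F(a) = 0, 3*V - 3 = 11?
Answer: -402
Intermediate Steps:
p(C) = -130 - C (p(C) = 7 - ((30 + 107) + C) = 7 - (137 + C) = 7 + (-137 - C) = -130 - C)
V = 14/3 (V = 1 + (1/3)*11 = 1 + 11/3 = 14/3 ≈ 4.6667)
y(X, K) = -K*X/4 (y(X, K) = -X*K/4 = -K*X/4)
-108 - (p(-424) - y(F(V), 502)) = -108 - ((-130 - 1*(-424)) - (-1)*502*0/4) = -108 - ((-130 + 424) - 1*0) = -108 - (294 + 0) = -108 - 1*294 = -108 - 294 = -402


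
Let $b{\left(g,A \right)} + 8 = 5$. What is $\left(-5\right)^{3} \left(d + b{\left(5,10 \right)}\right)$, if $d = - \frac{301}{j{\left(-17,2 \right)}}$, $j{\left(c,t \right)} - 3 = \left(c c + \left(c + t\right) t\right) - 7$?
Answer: $\frac{26650}{51} \approx 522.55$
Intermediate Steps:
$j{\left(c,t \right)} = -4 + c^{2} + t \left(c + t\right)$ ($j{\left(c,t \right)} = 3 - \left(7 - c c - \left(c + t\right) t\right) = 3 - \left(7 - c^{2} - t \left(c + t\right)\right) = 3 + \left(-7 + c^{2} + t \left(c + t\right)\right) = -4 + c^{2} + t \left(c + t\right)$)
$b{\left(g,A \right)} = -3$ ($b{\left(g,A \right)} = -8 + 5 = -3$)
$d = - \frac{301}{255}$ ($d = - \frac{301}{-4 + \left(-17\right)^{2} + 2^{2} - 34} = - \frac{301}{-4 + 289 + 4 - 34} = - \frac{301}{255} \approx -1.1804$)
$\left(-5\right)^{3} \left(d + b{\left(5,10 \right)}\right) = \left(-5\right)^{3} \left(- \frac{301}{255} - 3\right) = \left(-125\right) \left(- \frac{1066}{255}\right) = \frac{26650}{51}$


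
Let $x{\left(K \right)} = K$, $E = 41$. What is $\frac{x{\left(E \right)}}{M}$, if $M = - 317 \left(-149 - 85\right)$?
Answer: $\frac{41}{74178} \approx 0.00055272$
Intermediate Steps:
$M = 74178$ ($M = \left(-317\right) \left(-234\right) = 74178$)
$\frac{x{\left(E \right)}}{M} = \frac{41}{74178}$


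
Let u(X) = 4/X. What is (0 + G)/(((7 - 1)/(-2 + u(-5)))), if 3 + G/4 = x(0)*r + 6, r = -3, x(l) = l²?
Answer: -28/5 ≈ -5.6000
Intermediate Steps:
G = 12 (G = -12 + 4*(0²*(-3) + 6) = -12 + 4*(0*(-3) + 6) = -12 + 4*(0 + 6) = -12 + 4*6 = -12 + 24 = 12)
(0 + G)/(((7 - 1)/(-2 + u(-5)))) = (0 + 12)/(((7 - 1)/(-2 + 4/(-5)))) = 12/(6/(-2 + 4*(-⅕))) = 12/(6/(-2 - ⅘)) = 12/(6/(-14/5)) = 12/(6*(-5/14)) = 12/(-15/7) = -7/15*12 = -28/5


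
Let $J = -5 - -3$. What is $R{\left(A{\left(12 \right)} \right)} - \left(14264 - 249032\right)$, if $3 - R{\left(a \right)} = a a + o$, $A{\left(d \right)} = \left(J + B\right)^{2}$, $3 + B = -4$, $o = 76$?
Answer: $228134$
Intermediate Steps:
$B = -7$ ($B = -3 - 4 = -7$)
$J = -2$ ($J = -5 + 3 = -2$)
$A{\left(d \right)} = 81$ ($A{\left(d \right)} = \left(-2 - 7\right)^{2} = \left(-9\right)^{2} = 81$)
$R{\left(a \right)} = -73 - a^{2}$ ($R{\left(a \right)} = 3 - \left(a a + 76\right) = 3 - \left(a^{2} + 76\right) = 3 - \left(76 + a^{2}\right) = -73 - a^{2}$)
$R{\left(A{\left(12 \right)} \right)} - \left(14264 - 249032\right) = \left(-73 - 81^{2}\right) - \left(14264 - 249032\right) = \left(-73 - 6561\right) - -234768 = \left(-73 - 6561\right) + 234768 = -6634 + 234768 = 228134$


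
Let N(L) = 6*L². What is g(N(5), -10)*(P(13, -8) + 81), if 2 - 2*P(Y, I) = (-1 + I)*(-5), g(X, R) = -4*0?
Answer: 0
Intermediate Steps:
g(X, R) = 0
P(Y, I) = -3/2 + 5*I/2 (P(Y, I) = 1 - (-1 + I)*(-5)/2 = 1 - (5 - 5*I)/2 = 1 + (-5/2 + 5*I/2) = -3/2 + 5*I/2)
g(N(5), -10)*(P(13, -8) + 81) = 0*((-3/2 + (5/2)*(-8)) + 81) = 0*((-3/2 - 20) + 81) = 0*(-43/2 + 81) = 0*(119/2) = 0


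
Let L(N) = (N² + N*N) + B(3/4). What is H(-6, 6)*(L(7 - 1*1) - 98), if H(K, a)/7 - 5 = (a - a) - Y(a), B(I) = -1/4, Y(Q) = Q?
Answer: 735/4 ≈ 183.75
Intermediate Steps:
B(I) = -¼ (B(I) = -1*¼ = -¼)
H(K, a) = 35 - 7*a (H(K, a) = 35 + 7*((a - a) - a) = 35 + 7*(0 - a) = 35 + 7*(-a) = 35 - 7*a)
L(N) = -¼ + 2*N² (L(N) = (N² + N*N) - ¼ = (N² + N²) - ¼ = 2*N² - ¼ = -¼ + 2*N²)
H(-6, 6)*(L(7 - 1*1) - 98) = (35 - 7*6)*((-¼ + 2*(7 - 1*1)²) - 98) = (35 - 42)*((-¼ + 2*(7 - 1)²) - 98) = -7*((-¼ + 2*6²) - 98) = -7*((-¼ + 2*36) - 98) = -7*((-¼ + 72) - 98) = -7*(287/4 - 98) = -7*(-105/4) = 735/4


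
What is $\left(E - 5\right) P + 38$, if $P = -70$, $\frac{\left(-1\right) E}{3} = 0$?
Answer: $388$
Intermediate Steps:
$E = 0$ ($E = \left(-3\right) 0 = 0$)
$\left(E - 5\right) P + 38 = \left(0 - 5\right) \left(-70\right) + 38 = \left(-5\right) \left(-70\right) + 38 = 350 + 38 = 388$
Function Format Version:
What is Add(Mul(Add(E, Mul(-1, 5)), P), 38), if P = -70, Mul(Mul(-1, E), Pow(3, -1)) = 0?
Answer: 388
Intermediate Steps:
E = 0 (E = Mul(-3, 0) = 0)
Add(Mul(Add(E, Mul(-1, 5)), P), 38) = Add(Mul(Add(0, Mul(-1, 5)), -70), 38) = Add(Mul(Add(0, -5), -70), 38) = Add(Mul(-5, -70), 38) = Add(350, 38) = 388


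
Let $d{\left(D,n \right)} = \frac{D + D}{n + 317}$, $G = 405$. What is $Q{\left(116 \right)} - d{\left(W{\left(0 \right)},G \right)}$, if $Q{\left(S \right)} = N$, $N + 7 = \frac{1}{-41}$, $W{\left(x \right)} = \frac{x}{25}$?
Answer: $- \frac{288}{41} \approx -7.0244$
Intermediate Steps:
$W{\left(x \right)} = \frac{x}{25}$ ($W{\left(x \right)} = x \frac{1}{25} = \frac{x}{25}$)
$d{\left(D,n \right)} = \frac{2 D}{317 + n}$
$N = - \frac{288}{41}$ ($N = -7 + \frac{1}{-41} = -7 - \frac{1}{41} = - \frac{288}{41} \approx -7.0244$)
$Q{\left(S \right)} = - \frac{288}{41}$
$Q{\left(116 \right)} - d{\left(W{\left(0 \right)},G \right)} = - \frac{288}{41} - \frac{2 \cdot \frac{1}{25} \cdot 0}{317 + 405} = - \frac{288}{41} - 2 \cdot 0 \cdot \frac{1}{722} = - \frac{288}{41} - 0 = - \frac{288}{41} + 0 = - \frac{288}{41}$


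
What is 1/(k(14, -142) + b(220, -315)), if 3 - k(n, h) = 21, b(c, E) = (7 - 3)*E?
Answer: -1/1278 ≈ -0.00078247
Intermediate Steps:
b(c, E) = 4*E
k(n, h) = -18 (k(n, h) = 3 - 1*21 = 3 - 21 = -18)
1/(k(14, -142) + b(220, -315)) = 1/(-18 + 4*(-315)) = 1/(-18 - 1260) = 1/(-1278) = -1/1278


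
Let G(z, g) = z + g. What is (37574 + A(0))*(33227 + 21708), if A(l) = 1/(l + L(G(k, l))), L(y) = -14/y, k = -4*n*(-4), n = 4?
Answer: 14447135910/7 ≈ 2.0639e+9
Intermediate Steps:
k = 64 (k = -4*4*(-4) = -16*(-4) = 64)
G(z, g) = g + z
A(l) = 1/(l - 14/(64 + l)) (A(l) = 1/(l - 14/(l + 64)) = 1/(l - 14/(64 + l)))
(37574 + A(0))*(33227 + 21708) = (37574 + (64 + 0)/(-14 + 0*(64 + 0)))*(33227 + 21708) = (37574 + 64/(-14 + 0*64))*54935 = (37574 + 64/(-14 + 0))*54935 = (37574 + 64/(-14))*54935 = (37574 - 1/14*64)*54935 = (37574 - 32/7)*54935 = (262986/7)*54935 = 14447135910/7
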